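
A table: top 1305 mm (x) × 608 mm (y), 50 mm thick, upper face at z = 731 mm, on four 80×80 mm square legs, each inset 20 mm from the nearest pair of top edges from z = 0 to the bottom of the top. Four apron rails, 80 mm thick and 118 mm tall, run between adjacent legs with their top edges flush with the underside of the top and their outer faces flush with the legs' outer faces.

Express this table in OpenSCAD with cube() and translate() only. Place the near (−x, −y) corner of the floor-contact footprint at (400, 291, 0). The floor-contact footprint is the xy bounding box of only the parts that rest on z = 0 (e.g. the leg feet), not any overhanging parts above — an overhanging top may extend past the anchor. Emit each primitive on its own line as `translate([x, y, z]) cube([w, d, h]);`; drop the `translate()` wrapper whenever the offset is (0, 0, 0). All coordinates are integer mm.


// leg_h = 731 - 50 = 681
// apron z = 681 - 118 = 563
translate([380, 271, 681]) cube([1305, 608, 50]);
translate([400, 291, 0]) cube([80, 80, 681]);
translate([1585, 291, 0]) cube([80, 80, 681]);
translate([400, 779, 0]) cube([80, 80, 681]);
translate([1585, 779, 0]) cube([80, 80, 681]);
translate([480, 291, 563]) cube([1105, 80, 118]);
translate([480, 779, 563]) cube([1105, 80, 118]);
translate([400, 371, 563]) cube([80, 408, 118]);
translate([1585, 371, 563]) cube([80, 408, 118]);


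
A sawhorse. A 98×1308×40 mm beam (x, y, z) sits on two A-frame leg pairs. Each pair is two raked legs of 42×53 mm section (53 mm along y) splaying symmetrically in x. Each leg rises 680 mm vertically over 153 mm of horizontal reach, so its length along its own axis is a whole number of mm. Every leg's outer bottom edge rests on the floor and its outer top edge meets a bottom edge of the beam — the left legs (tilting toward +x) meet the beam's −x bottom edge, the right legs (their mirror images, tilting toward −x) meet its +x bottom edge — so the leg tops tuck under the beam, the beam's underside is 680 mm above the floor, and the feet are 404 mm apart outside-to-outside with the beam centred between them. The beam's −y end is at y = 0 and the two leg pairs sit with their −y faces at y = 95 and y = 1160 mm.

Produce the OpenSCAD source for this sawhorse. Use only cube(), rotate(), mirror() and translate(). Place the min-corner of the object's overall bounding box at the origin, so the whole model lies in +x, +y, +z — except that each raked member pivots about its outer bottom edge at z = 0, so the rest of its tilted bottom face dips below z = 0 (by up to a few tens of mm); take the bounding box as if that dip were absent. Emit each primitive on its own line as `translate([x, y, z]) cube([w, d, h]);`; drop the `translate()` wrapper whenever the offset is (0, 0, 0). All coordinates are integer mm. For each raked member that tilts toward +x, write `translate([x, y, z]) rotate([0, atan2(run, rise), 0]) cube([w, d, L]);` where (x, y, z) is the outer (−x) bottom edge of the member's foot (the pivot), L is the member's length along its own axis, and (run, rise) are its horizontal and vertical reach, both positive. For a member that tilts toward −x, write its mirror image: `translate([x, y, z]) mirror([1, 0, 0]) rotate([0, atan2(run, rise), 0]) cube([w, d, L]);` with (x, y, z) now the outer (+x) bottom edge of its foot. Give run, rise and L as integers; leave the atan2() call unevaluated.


// leg length = √(153² + 680²) = 697
// right-leg outer foot x = 2·153 + 98 = 404
// beam min-corner = (153, 0, 680)
translate([153, 0, 680]) cube([98, 1308, 40]);
translate([0, 95, 0]) rotate([0, atan2(153, 680), 0]) cube([42, 53, 697]);
translate([404, 95, 0]) mirror([1, 0, 0]) rotate([0, atan2(153, 680), 0]) cube([42, 53, 697]);
translate([0, 1160, 0]) rotate([0, atan2(153, 680), 0]) cube([42, 53, 697]);
translate([404, 1160, 0]) mirror([1, 0, 0]) rotate([0, atan2(153, 680), 0]) cube([42, 53, 697]);


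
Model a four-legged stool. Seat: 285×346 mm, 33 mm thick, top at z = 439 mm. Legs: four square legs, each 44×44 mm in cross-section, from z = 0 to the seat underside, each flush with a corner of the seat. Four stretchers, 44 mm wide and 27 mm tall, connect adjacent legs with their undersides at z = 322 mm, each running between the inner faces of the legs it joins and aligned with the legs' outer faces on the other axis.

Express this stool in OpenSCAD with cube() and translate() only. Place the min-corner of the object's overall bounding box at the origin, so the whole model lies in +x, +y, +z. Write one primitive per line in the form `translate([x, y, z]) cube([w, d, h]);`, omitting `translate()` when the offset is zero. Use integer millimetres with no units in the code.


// leg_h = 439 - 33 = 406
// stretcher span = 285 - 2*44 = 197
translate([0, 0, 406]) cube([285, 346, 33]);
cube([44, 44, 406]);
translate([241, 0, 0]) cube([44, 44, 406]);
translate([0, 302, 0]) cube([44, 44, 406]);
translate([241, 302, 0]) cube([44, 44, 406]);
translate([44, 0, 322]) cube([197, 44, 27]);
translate([44, 302, 322]) cube([197, 44, 27]);
translate([0, 44, 322]) cube([44, 258, 27]);
translate([241, 44, 322]) cube([44, 258, 27]);


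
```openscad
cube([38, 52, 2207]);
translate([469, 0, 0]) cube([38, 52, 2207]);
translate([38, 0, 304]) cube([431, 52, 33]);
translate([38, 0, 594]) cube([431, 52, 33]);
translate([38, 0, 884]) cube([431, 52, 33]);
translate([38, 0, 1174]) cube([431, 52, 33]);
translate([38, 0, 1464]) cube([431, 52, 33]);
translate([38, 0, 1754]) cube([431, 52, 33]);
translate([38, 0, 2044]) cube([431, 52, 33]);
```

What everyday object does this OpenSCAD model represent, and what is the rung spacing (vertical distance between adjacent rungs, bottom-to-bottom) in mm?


A ladder. The rung spacing is 290 mm.

Two tall 38×52 posts with 7 short bars between them — a ladder. Adjacent rungs sit at z = 304 and z = 594, so the spacing is 594 − 304 = 290 mm.


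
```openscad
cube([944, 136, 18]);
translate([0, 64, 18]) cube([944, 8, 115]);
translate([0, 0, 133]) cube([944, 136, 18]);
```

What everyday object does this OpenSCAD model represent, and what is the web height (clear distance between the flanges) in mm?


An I-beam. The web height is 115 mm.

Two wide flanges with a thin centred web — an I-beam. Overall 151 mm minus two 18 mm flanges gives a web of 151 − 2·18 = 115 mm.


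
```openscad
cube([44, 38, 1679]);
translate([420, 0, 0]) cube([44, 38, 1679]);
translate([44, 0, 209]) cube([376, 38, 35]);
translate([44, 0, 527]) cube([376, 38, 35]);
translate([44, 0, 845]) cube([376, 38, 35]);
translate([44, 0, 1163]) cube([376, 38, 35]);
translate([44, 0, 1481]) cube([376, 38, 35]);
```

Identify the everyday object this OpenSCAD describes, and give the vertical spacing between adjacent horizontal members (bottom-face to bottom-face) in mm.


A ladder. The rung spacing is 318 mm.

Two tall 44×38 posts with 5 short bars between them — a ladder. Adjacent rungs sit at z = 209 and z = 527, so the spacing is 527 − 209 = 318 mm.


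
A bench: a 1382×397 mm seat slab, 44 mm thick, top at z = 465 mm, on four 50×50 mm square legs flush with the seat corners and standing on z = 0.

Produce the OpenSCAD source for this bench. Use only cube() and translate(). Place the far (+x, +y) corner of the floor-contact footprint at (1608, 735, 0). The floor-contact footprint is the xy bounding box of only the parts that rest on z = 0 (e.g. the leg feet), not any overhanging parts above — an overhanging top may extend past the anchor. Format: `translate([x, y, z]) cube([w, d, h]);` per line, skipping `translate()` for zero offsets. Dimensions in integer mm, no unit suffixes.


// leg_h = 465 − 44 = 421
translate([226, 338, 421]) cube([1382, 397, 44]);
translate([226, 338, 0]) cube([50, 50, 421]);
translate([226, 685, 0]) cube([50, 50, 421]);
translate([1558, 338, 0]) cube([50, 50, 421]);
translate([1558, 685, 0]) cube([50, 50, 421]);


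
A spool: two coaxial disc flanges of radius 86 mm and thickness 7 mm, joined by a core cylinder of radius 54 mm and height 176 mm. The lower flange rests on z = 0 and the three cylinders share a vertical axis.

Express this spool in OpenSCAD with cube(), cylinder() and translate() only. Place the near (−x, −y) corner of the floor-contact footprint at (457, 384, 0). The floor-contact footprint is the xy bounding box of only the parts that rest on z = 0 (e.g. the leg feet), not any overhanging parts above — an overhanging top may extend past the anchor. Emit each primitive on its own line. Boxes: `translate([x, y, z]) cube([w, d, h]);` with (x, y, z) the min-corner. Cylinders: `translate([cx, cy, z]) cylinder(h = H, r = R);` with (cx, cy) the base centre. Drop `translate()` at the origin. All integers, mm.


translate([543, 470, 0]) cylinder(h = 7, r = 86);
translate([543, 470, 7]) cylinder(h = 176, r = 54);
translate([543, 470, 183]) cylinder(h = 7, r = 86);


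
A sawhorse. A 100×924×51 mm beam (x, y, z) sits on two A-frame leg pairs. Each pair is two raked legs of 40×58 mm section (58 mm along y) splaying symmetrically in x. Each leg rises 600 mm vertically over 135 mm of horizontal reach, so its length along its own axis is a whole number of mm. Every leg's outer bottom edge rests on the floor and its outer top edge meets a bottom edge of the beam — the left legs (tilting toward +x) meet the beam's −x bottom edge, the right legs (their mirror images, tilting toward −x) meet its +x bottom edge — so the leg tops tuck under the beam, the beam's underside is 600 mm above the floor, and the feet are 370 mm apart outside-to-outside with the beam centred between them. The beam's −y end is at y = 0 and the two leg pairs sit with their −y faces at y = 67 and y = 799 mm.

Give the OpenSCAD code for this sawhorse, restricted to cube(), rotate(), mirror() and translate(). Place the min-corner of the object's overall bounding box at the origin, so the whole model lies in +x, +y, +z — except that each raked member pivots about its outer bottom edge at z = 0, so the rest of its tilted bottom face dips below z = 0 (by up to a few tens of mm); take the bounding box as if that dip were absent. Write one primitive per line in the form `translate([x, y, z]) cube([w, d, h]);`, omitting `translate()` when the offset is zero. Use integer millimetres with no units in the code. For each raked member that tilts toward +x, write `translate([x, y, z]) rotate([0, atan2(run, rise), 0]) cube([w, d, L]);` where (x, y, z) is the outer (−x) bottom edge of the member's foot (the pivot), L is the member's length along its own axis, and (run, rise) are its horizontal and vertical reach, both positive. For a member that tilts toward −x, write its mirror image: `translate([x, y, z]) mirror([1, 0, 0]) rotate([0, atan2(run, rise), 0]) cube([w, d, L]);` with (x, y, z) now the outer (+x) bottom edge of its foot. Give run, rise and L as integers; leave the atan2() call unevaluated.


translate([135, 0, 600]) cube([100, 924, 51]);
translate([0, 67, 0]) rotate([0, atan2(135, 600), 0]) cube([40, 58, 615]);
translate([370, 67, 0]) mirror([1, 0, 0]) rotate([0, atan2(135, 600), 0]) cube([40, 58, 615]);
translate([0, 799, 0]) rotate([0, atan2(135, 600), 0]) cube([40, 58, 615]);
translate([370, 799, 0]) mirror([1, 0, 0]) rotate([0, atan2(135, 600), 0]) cube([40, 58, 615]);


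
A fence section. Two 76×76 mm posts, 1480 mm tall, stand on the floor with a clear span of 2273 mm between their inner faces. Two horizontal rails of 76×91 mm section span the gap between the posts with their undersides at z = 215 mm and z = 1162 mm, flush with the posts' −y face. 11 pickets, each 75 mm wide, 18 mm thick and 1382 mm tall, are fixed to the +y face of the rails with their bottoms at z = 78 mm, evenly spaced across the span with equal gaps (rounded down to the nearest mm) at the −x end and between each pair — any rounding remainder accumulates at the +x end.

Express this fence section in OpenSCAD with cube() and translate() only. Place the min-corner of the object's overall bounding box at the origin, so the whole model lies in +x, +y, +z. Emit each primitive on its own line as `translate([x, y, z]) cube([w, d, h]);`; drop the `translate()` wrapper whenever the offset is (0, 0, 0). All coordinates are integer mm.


cube([76, 76, 1480]);
translate([2349, 0, 0]) cube([76, 76, 1480]);
translate([76, 0, 215]) cube([2273, 76, 91]);
translate([76, 0, 1162]) cube([2273, 76, 91]);
translate([196, 76, 78]) cube([75, 18, 1382]);
translate([391, 76, 78]) cube([75, 18, 1382]);
translate([586, 76, 78]) cube([75, 18, 1382]);
translate([781, 76, 78]) cube([75, 18, 1382]);
translate([976, 76, 78]) cube([75, 18, 1382]);
translate([1171, 76, 78]) cube([75, 18, 1382]);
translate([1366, 76, 78]) cube([75, 18, 1382]);
translate([1561, 76, 78]) cube([75, 18, 1382]);
translate([1756, 76, 78]) cube([75, 18, 1382]);
translate([1951, 76, 78]) cube([75, 18, 1382]);
translate([2146, 76, 78]) cube([75, 18, 1382]);


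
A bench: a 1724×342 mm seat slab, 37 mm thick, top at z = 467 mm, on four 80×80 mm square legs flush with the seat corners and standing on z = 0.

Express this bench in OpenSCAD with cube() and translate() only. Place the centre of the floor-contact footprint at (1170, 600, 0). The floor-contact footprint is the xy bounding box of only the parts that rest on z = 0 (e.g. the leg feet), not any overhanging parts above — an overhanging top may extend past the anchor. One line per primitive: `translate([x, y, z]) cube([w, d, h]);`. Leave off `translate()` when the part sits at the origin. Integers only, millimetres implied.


translate([308, 429, 430]) cube([1724, 342, 37]);
translate([308, 429, 0]) cube([80, 80, 430]);
translate([308, 691, 0]) cube([80, 80, 430]);
translate([1952, 429, 0]) cube([80, 80, 430]);
translate([1952, 691, 0]) cube([80, 80, 430]);


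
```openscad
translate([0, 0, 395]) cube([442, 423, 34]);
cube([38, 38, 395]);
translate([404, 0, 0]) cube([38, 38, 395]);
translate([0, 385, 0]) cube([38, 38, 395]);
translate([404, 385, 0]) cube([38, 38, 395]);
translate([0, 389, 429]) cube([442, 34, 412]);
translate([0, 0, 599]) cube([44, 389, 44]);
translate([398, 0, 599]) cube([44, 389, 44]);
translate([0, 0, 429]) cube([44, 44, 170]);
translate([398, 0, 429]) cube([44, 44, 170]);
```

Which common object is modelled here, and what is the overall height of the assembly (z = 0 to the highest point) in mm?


A chair. The overall height is 841 mm.

A slab on four corner posts with a tall panel at the back — a chair. The seat slab sits at z = 395 with thickness 34, and the 412 mm backrest starts at the seat top, so the overall height is 395 + 34 + 412 = 841 mm.


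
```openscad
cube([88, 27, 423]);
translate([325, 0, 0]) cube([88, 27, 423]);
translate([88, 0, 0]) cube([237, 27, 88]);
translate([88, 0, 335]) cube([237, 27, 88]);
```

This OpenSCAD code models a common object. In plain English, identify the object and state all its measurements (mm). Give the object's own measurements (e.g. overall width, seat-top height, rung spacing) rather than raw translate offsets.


A rectangular picture frame lying in the x–z plane (depth along y). The opening is 237 mm wide (x) by 247 mm tall (z), surrounded by a border 88 mm wide on all four sides. The frame is 27 mm deep and is made of two full-height vertical stiles with two horizontal rails fitted between them.


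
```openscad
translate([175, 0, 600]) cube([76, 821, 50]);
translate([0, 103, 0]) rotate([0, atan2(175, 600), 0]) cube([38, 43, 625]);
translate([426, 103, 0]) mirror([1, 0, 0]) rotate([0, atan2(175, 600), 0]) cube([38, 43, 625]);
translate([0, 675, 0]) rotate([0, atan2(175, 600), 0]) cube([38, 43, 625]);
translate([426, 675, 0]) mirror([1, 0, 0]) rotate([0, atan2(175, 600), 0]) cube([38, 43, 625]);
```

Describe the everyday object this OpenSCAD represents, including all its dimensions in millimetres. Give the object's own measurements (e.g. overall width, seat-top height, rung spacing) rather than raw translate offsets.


A sawhorse. A 76×821×50 mm beam (x, y, z) sits on two A-frame leg pairs. Each pair is two raked legs of 38×43 mm section (43 mm along y) splaying symmetrically in x. Each leg rises 600 mm vertically over 175 mm of horizontal reach and is 625 mm long along its own axis. Every leg's outer bottom edge rests on the floor and its outer top edge meets a bottom edge of the beam — the left legs (tilting toward +x) meet the beam's −x bottom edge, the right legs (their mirror images, tilting toward −x) meet its +x bottom edge — so the leg tops tuck under the beam, the beam's underside is 600 mm above the floor, and the feet are 426 mm apart outside-to-outside with the beam centred between them. The two leg pairs are set in 103 mm from either end of the beam.


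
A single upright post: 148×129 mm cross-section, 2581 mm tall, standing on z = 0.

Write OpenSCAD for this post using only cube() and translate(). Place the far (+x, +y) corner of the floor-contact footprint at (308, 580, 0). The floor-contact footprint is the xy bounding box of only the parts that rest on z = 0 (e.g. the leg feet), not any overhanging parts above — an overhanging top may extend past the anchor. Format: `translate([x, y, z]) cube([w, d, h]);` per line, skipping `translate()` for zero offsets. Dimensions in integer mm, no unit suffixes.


translate([160, 451, 0]) cube([148, 129, 2581]);


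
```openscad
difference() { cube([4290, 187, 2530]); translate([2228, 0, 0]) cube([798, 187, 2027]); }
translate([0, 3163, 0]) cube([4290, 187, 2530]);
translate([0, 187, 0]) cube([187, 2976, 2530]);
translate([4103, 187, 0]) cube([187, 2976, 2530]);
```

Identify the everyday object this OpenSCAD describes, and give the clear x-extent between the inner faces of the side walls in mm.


A single room. The interior width is 3916 mm.

Four walls enclosing a rectangle with a door in the front wall — a room. Outside width 4290 minus two 187 mm walls gives 3916 mm.


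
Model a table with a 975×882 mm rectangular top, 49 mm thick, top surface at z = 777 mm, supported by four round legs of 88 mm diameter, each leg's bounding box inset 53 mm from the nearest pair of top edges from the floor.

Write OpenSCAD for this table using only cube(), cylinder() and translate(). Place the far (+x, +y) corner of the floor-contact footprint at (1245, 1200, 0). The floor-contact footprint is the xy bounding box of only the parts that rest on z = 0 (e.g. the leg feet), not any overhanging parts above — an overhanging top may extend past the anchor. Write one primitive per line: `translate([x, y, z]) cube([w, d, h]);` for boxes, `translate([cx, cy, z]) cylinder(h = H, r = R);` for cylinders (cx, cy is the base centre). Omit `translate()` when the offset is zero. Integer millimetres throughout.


translate([323, 371, 728]) cube([975, 882, 49]);
translate([420, 468, 0]) cylinder(h = 728, r = 44);
translate([1201, 468, 0]) cylinder(h = 728, r = 44);
translate([420, 1156, 0]) cylinder(h = 728, r = 44);
translate([1201, 1156, 0]) cylinder(h = 728, r = 44);


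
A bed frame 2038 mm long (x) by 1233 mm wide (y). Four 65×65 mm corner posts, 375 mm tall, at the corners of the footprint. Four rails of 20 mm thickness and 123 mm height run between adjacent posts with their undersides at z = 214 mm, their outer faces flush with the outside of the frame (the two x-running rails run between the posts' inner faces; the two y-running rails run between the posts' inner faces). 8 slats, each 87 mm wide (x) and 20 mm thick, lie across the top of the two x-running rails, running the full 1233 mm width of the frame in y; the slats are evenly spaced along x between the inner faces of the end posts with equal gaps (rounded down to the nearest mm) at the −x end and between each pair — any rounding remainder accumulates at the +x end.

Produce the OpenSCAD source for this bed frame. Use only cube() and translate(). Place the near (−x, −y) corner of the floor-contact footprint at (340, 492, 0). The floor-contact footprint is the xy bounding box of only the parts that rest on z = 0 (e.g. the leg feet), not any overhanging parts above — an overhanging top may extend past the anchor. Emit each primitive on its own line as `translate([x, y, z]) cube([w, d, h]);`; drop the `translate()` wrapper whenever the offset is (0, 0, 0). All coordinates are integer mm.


translate([340, 492, 0]) cube([65, 65, 375]);
translate([340, 1660, 0]) cube([65, 65, 375]);
translate([2313, 492, 0]) cube([65, 65, 375]);
translate([2313, 1660, 0]) cube([65, 65, 375]);
translate([405, 492, 214]) cube([1908, 20, 123]);
translate([405, 1705, 214]) cube([1908, 20, 123]);
translate([340, 557, 214]) cube([20, 1103, 123]);
translate([2358, 557, 214]) cube([20, 1103, 123]);
translate([539, 492, 337]) cube([87, 1233, 20]);
translate([760, 492, 337]) cube([87, 1233, 20]);
translate([981, 492, 337]) cube([87, 1233, 20]);
translate([1202, 492, 337]) cube([87, 1233, 20]);
translate([1423, 492, 337]) cube([87, 1233, 20]);
translate([1644, 492, 337]) cube([87, 1233, 20]);
translate([1865, 492, 337]) cube([87, 1233, 20]);
translate([2086, 492, 337]) cube([87, 1233, 20]);


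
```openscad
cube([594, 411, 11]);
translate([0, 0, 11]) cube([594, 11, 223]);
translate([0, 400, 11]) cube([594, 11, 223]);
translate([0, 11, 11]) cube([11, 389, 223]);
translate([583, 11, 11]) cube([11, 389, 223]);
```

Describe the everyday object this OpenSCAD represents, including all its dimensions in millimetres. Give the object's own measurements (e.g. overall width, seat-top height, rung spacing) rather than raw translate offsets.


An open-topped rectangular box: outside dimensions 594×411×234 mm, with a uniform wall and base thickness of 11 mm. The base is a full 594×411 slab on the floor; four walls sit on top of the base. The front and back walls (the −y and +y sides) span the full width; the two side walls fit between them.


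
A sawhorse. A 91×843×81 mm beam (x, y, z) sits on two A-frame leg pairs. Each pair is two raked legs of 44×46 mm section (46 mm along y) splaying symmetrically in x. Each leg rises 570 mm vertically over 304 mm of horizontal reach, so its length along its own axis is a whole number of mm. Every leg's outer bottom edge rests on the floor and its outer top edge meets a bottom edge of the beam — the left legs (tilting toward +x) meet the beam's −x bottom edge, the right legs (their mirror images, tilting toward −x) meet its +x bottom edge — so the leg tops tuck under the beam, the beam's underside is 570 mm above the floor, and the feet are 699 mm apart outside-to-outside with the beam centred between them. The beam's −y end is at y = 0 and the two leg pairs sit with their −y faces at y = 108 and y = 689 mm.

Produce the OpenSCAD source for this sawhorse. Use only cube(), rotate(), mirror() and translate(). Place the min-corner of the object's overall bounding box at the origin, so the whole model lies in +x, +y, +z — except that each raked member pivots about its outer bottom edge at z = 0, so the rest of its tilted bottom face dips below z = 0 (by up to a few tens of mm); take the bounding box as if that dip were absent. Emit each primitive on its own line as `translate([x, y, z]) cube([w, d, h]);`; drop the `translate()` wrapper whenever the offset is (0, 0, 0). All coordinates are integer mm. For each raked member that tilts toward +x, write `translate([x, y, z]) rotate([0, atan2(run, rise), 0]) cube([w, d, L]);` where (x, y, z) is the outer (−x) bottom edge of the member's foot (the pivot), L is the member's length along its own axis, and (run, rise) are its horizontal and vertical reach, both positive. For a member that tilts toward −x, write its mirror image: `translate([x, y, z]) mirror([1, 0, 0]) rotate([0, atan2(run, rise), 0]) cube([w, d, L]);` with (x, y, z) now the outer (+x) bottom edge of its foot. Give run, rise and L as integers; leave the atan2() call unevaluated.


translate([304, 0, 570]) cube([91, 843, 81]);
translate([0, 108, 0]) rotate([0, atan2(304, 570), 0]) cube([44, 46, 646]);
translate([699, 108, 0]) mirror([1, 0, 0]) rotate([0, atan2(304, 570), 0]) cube([44, 46, 646]);
translate([0, 689, 0]) rotate([0, atan2(304, 570), 0]) cube([44, 46, 646]);
translate([699, 689, 0]) mirror([1, 0, 0]) rotate([0, atan2(304, 570), 0]) cube([44, 46, 646]);


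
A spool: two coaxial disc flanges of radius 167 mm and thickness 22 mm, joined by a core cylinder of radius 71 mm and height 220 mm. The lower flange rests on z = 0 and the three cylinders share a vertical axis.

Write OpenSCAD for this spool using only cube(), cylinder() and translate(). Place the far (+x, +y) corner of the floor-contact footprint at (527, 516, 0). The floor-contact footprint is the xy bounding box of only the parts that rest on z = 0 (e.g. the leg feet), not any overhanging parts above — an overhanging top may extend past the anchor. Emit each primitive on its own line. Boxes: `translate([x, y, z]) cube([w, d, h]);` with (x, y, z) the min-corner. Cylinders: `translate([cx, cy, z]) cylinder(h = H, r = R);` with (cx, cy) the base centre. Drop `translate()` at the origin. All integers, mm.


translate([360, 349, 0]) cylinder(h = 22, r = 167);
translate([360, 349, 22]) cylinder(h = 220, r = 71);
translate([360, 349, 242]) cylinder(h = 22, r = 167);


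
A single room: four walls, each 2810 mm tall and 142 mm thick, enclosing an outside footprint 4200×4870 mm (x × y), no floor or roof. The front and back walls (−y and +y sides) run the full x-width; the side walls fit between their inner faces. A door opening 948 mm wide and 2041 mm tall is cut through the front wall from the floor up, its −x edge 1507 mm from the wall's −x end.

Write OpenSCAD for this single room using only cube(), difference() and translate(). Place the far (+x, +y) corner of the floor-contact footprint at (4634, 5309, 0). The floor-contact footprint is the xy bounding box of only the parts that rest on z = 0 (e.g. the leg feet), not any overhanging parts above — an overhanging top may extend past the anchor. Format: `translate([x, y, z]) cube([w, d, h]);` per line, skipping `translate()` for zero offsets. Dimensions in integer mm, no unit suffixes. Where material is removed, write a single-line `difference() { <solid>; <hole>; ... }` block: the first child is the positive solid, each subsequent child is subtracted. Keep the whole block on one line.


difference() { translate([434, 439, 0]) cube([4200, 142, 2810]); translate([1941, 439, 0]) cube([948, 142, 2041]); }
translate([434, 5167, 0]) cube([4200, 142, 2810]);
translate([434, 581, 0]) cube([142, 4586, 2810]);
translate([4492, 581, 0]) cube([142, 4586, 2810]);


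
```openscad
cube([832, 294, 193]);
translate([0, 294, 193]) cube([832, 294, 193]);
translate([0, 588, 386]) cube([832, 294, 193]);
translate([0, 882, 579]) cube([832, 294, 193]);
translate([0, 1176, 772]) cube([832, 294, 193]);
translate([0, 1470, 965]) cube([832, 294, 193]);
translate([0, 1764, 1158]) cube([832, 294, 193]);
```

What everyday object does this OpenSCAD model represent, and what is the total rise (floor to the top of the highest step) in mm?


A staircase. The total rise is 1351 mm.

7 identical blocks, each offset up and back from the previous — a staircase. Each step is 193 mm tall and there are 7 of them, so the total rise is 7 × 193 = 1351 mm.


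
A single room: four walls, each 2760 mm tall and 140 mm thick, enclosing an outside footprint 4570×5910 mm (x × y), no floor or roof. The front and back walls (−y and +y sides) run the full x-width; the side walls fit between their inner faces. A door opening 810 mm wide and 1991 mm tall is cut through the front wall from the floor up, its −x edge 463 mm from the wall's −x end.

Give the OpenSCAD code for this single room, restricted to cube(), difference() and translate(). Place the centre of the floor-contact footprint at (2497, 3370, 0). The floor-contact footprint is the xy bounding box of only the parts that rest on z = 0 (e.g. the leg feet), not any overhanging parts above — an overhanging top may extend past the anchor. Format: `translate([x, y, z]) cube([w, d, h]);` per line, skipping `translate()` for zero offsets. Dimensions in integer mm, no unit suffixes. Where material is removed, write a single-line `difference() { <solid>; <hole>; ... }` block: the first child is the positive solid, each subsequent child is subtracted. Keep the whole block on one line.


difference() { translate([212, 415, 0]) cube([4570, 140, 2760]); translate([675, 415, 0]) cube([810, 140, 1991]); }
translate([212, 6185, 0]) cube([4570, 140, 2760]);
translate([212, 555, 0]) cube([140, 5630, 2760]);
translate([4642, 555, 0]) cube([140, 5630, 2760]);


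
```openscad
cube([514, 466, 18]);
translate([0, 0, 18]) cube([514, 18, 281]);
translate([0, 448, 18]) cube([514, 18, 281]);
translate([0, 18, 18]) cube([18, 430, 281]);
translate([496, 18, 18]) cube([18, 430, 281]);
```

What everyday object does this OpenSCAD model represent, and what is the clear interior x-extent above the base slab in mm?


An open box. The internal width is 478 mm.

A 514×466 base slab with four walls standing on it — an open box. The base is 514 mm wide and the walls are 18 mm thick, so the internal width is 514 − 2 × 18 = 478 mm.


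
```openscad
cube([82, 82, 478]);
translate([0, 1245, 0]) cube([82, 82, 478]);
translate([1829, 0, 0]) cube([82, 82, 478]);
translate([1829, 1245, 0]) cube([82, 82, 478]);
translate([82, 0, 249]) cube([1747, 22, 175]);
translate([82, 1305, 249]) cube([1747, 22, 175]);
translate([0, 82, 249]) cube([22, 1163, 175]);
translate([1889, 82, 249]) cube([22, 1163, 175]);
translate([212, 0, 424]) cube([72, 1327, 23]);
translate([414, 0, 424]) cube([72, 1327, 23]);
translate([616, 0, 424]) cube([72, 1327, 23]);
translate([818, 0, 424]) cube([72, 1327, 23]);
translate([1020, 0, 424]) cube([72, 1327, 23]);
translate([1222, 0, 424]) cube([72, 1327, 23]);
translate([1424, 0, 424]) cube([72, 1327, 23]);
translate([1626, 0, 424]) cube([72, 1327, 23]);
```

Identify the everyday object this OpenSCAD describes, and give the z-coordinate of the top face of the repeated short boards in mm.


A bed frame. The slat-top height is 447 mm.

Four posts, four rails, and a row of slats — a bed frame. Slats sit on the rails at z = 249 + 175 = 424; with slat thickness 23, the top is 447 mm.


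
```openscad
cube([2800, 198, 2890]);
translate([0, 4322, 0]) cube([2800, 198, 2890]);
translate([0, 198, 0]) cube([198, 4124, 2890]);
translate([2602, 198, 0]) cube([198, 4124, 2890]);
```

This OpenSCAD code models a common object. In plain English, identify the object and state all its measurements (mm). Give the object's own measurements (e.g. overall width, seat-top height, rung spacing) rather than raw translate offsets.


The wall frame of a small rectangular building: four walls, each 2890 mm tall and 198 mm thick, enclosing a footprint 2800 mm (x) by 4520 mm (y) outside-to-outside, with no floor or roof. The front and back walls (the −y and +y sides) span the full width; the two side walls fit between them.


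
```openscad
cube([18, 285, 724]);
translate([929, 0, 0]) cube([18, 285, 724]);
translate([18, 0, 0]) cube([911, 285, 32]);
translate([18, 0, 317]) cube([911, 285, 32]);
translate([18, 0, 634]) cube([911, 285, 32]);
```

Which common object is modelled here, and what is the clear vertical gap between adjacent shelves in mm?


A bookshelf. The clear shelf gap is 285 mm.

Two tall side panels with 3 horizontal boards between them — a bookshelf. The first two shelf undersides are at z = 0 and z = 317; with shelf thickness 32, the clear gap is 317 − 0 − 32 = 285 mm.


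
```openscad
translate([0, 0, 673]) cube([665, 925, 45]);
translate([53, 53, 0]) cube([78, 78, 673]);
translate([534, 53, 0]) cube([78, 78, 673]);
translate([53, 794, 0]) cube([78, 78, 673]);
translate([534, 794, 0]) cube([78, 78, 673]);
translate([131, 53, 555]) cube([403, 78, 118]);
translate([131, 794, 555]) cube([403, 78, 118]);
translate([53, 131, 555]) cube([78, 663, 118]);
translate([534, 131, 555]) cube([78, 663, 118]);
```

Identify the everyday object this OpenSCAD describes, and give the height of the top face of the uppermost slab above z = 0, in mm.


A table. The table height is 718 mm.

A 665×925×45 slab sits at z = 673 on four 78 mm square posts — a table. The top surface is at 673 + 45 = 718 mm.


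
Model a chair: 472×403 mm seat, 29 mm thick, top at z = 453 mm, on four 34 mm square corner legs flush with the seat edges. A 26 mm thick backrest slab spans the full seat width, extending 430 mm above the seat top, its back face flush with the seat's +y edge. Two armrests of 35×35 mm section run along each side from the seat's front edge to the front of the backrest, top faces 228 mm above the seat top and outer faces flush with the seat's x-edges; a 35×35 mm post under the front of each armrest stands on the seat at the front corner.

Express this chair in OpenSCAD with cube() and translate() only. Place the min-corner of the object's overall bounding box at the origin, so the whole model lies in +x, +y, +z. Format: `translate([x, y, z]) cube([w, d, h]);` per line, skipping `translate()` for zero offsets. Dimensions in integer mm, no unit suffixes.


translate([0, 0, 424]) cube([472, 403, 29]);
cube([34, 34, 424]);
translate([438, 0, 0]) cube([34, 34, 424]);
translate([0, 369, 0]) cube([34, 34, 424]);
translate([438, 369, 0]) cube([34, 34, 424]);
translate([0, 377, 453]) cube([472, 26, 430]);
translate([0, 0, 646]) cube([35, 377, 35]);
translate([437, 0, 646]) cube([35, 377, 35]);
translate([0, 0, 453]) cube([35, 35, 193]);
translate([437, 0, 453]) cube([35, 35, 193]);


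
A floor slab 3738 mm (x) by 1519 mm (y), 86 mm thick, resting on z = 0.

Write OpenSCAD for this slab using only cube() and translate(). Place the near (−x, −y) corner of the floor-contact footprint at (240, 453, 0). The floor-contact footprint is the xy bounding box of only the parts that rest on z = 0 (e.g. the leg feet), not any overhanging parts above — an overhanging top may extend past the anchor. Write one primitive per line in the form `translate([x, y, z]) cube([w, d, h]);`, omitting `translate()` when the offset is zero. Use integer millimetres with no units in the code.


translate([240, 453, 0]) cube([3738, 1519, 86]);


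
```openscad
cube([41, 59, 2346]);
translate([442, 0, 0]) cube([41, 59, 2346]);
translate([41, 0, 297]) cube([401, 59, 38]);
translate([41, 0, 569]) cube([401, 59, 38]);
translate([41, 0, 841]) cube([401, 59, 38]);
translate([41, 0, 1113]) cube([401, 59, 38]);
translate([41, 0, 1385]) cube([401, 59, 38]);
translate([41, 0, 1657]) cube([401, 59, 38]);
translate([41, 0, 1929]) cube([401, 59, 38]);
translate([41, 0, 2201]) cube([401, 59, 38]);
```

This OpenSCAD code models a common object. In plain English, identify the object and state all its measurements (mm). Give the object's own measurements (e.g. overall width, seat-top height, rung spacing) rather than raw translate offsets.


A straight ladder. Two 41×59 mm vertical rails, 2346 mm tall, stand 483 mm apart (outside-to-outside) with their front faces coplanar on the −y side. 8 rungs, each 59 mm deep and 38 mm tall, span between the inner faces of the rails, front faces flush with the rails. The lowest rung's underside is at z = 297 mm and rungs are spaced 272 mm apart (underside to underside).


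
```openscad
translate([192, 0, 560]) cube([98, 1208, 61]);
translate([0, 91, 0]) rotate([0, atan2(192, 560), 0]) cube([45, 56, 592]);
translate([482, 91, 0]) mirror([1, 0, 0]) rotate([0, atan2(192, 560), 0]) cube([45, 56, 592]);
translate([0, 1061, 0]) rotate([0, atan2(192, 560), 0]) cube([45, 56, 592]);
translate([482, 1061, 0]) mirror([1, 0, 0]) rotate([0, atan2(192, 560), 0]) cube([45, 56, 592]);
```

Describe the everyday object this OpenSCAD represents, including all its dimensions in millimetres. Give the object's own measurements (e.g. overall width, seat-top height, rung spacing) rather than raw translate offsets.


A sawhorse. A 98×1208×61 mm beam (x, y, z) sits on two A-frame leg pairs. Each pair is two raked legs of 45×56 mm section (56 mm along y) splaying symmetrically in x. Each leg rises 560 mm vertically over 192 mm of horizontal reach and is 592 mm long along its own axis. Every leg's outer bottom edge rests on the floor and its outer top edge meets a bottom edge of the beam — the left legs (tilting toward +x) meet the beam's −x bottom edge, the right legs (their mirror images, tilting toward −x) meet its +x bottom edge — so the leg tops tuck under the beam, the beam's underside is 560 mm above the floor, and the feet are 482 mm apart outside-to-outside with the beam centred between them. The two leg pairs are set in 91 mm from either end of the beam.


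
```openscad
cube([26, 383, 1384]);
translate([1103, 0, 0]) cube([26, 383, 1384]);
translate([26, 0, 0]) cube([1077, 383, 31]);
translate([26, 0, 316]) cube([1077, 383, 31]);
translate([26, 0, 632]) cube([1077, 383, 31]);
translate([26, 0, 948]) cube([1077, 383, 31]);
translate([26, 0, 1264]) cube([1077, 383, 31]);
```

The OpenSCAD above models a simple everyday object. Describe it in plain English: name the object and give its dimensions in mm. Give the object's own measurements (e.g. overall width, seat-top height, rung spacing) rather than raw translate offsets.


An open bookshelf. Two side panels, each 26 mm thick, 383 mm deep and 1384 mm tall, stand 1129 mm apart (outside-to-outside). Between them sit 5 shelves, each 31 mm thick and 383 mm deep, spanning the full gap between the sides. The bottom shelf rests on the floor (its underside at z = 0) and the clear gap between one shelf's top and the next shelf's underside is 285 mm.


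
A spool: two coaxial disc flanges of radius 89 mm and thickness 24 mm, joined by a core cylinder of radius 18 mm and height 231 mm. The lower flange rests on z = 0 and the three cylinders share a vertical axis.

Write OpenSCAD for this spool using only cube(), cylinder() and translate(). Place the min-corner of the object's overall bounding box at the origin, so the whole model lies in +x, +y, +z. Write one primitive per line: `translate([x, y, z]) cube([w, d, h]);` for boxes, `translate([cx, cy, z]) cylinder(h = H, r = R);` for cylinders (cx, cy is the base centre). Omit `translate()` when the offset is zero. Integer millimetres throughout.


translate([89, 89, 0]) cylinder(h = 24, r = 89);
translate([89, 89, 24]) cylinder(h = 231, r = 18);
translate([89, 89, 255]) cylinder(h = 24, r = 89);


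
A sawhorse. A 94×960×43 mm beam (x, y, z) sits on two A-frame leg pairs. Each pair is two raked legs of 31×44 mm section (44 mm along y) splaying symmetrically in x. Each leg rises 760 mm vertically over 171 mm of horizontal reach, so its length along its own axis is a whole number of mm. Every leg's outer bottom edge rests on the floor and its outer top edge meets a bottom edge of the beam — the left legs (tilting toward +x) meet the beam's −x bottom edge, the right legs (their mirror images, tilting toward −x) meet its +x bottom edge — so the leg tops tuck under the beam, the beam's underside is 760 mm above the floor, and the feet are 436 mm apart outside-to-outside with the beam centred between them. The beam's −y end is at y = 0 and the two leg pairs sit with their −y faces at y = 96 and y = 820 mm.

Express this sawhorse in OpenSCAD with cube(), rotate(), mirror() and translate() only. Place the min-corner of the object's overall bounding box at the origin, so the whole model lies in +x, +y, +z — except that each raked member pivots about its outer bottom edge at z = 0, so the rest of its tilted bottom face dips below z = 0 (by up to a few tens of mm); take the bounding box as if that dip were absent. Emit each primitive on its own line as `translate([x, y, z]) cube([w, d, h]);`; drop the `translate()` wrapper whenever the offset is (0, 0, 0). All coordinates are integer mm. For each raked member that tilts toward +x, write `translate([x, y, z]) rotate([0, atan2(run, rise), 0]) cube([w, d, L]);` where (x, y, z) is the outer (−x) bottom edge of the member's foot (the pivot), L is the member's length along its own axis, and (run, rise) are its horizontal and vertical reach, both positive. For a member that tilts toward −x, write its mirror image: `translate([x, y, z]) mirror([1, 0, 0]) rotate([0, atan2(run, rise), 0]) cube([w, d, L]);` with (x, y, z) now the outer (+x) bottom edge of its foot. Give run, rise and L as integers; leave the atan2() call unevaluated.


translate([171, 0, 760]) cube([94, 960, 43]);
translate([0, 96, 0]) rotate([0, atan2(171, 760), 0]) cube([31, 44, 779]);
translate([436, 96, 0]) mirror([1, 0, 0]) rotate([0, atan2(171, 760), 0]) cube([31, 44, 779]);
translate([0, 820, 0]) rotate([0, atan2(171, 760), 0]) cube([31, 44, 779]);
translate([436, 820, 0]) mirror([1, 0, 0]) rotate([0, atan2(171, 760), 0]) cube([31, 44, 779]);
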